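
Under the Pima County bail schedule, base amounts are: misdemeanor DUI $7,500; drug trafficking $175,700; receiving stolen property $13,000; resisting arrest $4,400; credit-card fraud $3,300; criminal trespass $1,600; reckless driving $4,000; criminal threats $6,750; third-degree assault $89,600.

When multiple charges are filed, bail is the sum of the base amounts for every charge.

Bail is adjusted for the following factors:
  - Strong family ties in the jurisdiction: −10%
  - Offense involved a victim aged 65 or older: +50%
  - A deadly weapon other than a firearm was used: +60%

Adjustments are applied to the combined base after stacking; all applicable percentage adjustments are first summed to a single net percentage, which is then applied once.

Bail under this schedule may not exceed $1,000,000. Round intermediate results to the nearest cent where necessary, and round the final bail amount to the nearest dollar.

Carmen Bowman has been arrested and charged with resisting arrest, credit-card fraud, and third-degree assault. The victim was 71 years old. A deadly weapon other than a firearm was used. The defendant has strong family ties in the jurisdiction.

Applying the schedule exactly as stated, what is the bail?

$194,600

Base amounts from the schedule: resisting arrest $4,400; credit-card fraud $3,300; third-degree assault $89,600.
Stacking rule: sum of all bases. $4,400 + $3,300 + $89,600 = $97,300.
Net percentage adjustment: −10% +50% +60% = +100%. $97,300 × 2 = $194,600.
$194,600 is within the $1,000,000 maximum.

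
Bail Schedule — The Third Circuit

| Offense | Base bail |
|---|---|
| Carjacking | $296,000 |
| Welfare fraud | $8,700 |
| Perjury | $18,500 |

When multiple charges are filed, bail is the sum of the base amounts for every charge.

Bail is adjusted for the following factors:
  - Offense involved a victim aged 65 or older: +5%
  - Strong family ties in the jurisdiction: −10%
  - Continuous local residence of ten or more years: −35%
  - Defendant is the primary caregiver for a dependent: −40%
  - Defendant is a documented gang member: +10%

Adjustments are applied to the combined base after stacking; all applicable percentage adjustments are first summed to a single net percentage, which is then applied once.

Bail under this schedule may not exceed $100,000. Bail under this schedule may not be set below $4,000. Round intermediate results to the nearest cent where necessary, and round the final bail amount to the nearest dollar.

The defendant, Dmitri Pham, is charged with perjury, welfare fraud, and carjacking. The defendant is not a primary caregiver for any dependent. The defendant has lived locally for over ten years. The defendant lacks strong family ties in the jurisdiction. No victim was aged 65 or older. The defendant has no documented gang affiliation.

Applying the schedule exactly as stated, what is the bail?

Base amounts from the schedule: perjury $18,500; welfare fraud $8,700; carjacking $296,000.
Stacking rule: sum of all bases. $18,500 + $8,700 + $296,000 = $323,200.
Continuous local residence of ten or more years (−35%): $323,200 × 0.65 = $210,080.
Result $210,080 exceeds the maximum of $100,000; bail is capped at $100,000.
$100,000 is at or above the $4,000 minimum.

$100,000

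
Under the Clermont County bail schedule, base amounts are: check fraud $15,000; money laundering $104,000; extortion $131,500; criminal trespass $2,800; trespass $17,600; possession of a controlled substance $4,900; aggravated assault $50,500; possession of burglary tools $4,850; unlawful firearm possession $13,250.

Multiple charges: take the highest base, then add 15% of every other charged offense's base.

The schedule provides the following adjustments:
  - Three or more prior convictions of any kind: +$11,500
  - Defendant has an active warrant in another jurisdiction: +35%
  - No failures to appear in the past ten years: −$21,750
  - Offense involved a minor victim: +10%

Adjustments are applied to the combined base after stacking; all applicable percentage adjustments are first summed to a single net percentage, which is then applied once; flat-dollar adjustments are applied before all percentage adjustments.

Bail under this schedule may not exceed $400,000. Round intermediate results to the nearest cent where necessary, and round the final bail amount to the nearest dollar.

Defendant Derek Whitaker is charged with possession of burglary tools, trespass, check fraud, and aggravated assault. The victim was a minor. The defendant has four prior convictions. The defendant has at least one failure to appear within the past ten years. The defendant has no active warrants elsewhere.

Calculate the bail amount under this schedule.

$74,379

Base amounts from the schedule: possession of burglary tools $4,850; trespass $17,600; check fraud $15,000; aggravated assault $50,500.
Stacking rule: highest base plus 15% of each additional charge. Highest is aggravated assault at $50,500. Additional: $4,850 × 15% = $727.50; $17,600 × 15% = $2,640; $15,000 × 15% = $2,250. Combined base = $50,500 + $5,617.50 = $56,117.50.
Three or more prior convictions of any kind (+$11,500 flat): $56,117.50 + $11,500 = $67,617.50.
Offense involved a minor victim (+10%): $67,617.50 × 1.1 = $74,379.25.
$74,379.25 is within the $400,000 maximum.
Rounded to the nearest dollar: $74,379.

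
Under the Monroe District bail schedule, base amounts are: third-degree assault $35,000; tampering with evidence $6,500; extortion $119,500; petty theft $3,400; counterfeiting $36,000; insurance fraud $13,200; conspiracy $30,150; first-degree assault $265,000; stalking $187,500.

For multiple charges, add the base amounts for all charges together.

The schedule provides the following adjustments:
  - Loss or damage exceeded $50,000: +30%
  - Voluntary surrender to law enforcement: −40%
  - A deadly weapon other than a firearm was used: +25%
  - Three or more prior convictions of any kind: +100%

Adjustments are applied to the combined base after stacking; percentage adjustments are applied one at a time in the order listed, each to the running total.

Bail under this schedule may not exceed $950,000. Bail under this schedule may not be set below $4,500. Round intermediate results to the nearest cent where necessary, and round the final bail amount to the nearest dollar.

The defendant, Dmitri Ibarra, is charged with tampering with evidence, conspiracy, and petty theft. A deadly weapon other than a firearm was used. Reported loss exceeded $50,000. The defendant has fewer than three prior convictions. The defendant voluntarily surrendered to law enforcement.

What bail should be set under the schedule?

$39,049

Base amounts from the schedule: tampering with evidence $6,500; conspiracy $30,150; petty theft $3,400.
Stacking rule: sum of all bases. $6,500 + $30,150 + $3,400 = $40,050.
Loss or damage exceeded $50,000 (+30%): $40,050 × 1.3 = $52,065.
Voluntary surrender to law enforcement (−40%): $52,065 × 0.6 = $31,239.
A deadly weapon other than a firearm was used (+25%): $31,239 × 1.25 = $39,048.75.
$39,048.75 is within the $950,000 maximum.
$39,048.75 is at or above the $4,500 minimum.
Rounded to the nearest dollar: $39,049.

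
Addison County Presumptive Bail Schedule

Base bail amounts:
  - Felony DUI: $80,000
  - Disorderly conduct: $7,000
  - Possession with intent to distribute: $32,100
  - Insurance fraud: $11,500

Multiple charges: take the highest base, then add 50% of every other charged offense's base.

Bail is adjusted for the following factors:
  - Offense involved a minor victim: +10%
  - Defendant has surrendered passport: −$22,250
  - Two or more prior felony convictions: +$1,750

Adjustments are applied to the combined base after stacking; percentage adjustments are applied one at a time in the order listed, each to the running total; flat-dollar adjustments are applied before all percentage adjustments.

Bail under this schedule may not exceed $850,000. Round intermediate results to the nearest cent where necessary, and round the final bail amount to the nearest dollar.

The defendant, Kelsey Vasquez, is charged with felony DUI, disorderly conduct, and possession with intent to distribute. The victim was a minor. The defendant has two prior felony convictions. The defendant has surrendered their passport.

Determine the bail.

Base amounts from the schedule: felony DUI $80,000; disorderly conduct $7,000; possession with intent to distribute $32,100.
Stacking rule: highest base plus 50% of each additional charge. Highest is felony DUI at $80,000. Additional: $7,000 × 50% = $3,500; $32,100 × 50% = $16,050. Combined base = $80,000 + $19,550 = $99,550.
Defendant has surrendered passport (−$22,250 flat): $99,550 − $22,250 = $77,300.
Two or more prior felony convictions (+$1,750 flat): $77,300 + $1,750 = $79,050.
Offense involved a minor victim (+10%): $79,050 × 1.1 = $86,955.
$86,955 is within the $850,000 maximum.

$86,955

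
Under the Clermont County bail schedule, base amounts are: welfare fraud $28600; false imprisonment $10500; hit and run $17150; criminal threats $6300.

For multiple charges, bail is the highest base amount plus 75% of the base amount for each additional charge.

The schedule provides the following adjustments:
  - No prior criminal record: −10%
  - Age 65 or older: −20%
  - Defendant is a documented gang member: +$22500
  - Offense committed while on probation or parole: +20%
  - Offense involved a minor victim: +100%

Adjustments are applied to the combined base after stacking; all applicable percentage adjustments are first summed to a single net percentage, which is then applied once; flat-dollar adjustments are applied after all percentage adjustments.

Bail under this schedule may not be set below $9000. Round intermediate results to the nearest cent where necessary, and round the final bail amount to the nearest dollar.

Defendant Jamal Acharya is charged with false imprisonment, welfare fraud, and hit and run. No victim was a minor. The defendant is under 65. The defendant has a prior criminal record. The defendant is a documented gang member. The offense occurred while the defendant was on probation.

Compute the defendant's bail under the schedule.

Base amounts from the schedule: false imprisonment $10500; welfare fraud $28600; hit and run $17150.
Stacking rule: highest base plus 75% of each additional charge. Highest is welfare fraud at $28600. Additional: $10500 × 75% = $7875; $17150 × 75% = $12862.50. Combined base = $28600 + $20737.50 = $49337.50.
Offense committed while on probation or parole (+20%): $49337.50 × 1.2 = $59205.
Defendant is a documented gang member (+$22500 flat): $59205 + $22500 = $81705.
$81705 is at or above the $9000 minimum.

$81705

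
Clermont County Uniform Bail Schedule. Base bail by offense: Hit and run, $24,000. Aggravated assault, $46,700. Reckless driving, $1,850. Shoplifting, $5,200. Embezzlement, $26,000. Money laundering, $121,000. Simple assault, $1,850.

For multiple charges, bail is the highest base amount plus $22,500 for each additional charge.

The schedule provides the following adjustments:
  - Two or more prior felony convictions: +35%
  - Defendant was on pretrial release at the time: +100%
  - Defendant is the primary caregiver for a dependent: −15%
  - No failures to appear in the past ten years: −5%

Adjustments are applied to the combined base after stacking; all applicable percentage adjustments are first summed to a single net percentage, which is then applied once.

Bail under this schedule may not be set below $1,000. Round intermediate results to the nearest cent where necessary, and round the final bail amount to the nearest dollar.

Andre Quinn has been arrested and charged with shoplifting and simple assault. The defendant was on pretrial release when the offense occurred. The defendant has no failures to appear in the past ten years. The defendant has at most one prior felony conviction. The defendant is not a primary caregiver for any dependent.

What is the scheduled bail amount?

Base amounts from the schedule: shoplifting $5,200; simple assault $1,850.
Stacking rule: highest base plus $22,500 per additional charge. Highest is shoplifting at $5,200; 1 additional charge → +$22,500. Combined base = $27,700.
Net percentage adjustment: +100% −5% = +95%. $27,700 × 1.95 = $54,015.
$54,015 is at or above the $1,000 minimum.

$54,015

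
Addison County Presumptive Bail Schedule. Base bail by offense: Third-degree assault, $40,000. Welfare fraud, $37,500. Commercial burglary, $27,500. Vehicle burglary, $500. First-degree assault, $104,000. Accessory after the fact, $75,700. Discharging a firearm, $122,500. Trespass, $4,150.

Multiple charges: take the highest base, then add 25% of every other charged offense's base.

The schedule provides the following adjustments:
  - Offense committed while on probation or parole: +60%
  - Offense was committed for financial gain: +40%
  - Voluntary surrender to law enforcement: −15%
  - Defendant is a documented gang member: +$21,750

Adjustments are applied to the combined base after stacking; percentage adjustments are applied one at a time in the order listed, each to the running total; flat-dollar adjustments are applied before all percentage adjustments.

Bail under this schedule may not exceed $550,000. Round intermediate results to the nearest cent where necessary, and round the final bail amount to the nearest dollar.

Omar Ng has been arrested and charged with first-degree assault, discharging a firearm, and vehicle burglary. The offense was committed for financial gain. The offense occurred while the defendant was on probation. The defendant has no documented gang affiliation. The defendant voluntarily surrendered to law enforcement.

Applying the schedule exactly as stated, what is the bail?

$282,982

Base amounts from the schedule: first-degree assault $104,000; discharging a firearm $122,500; vehicle burglary $500.
Stacking rule: highest base plus 25% of each additional charge. Highest is discharging a firearm at $122,500. Additional: $104,000 × 25% = $26,000; $500 × 25% = $125. Combined base = $122,500 + $26,125 = $148,625.
Offense committed while on probation or parole (+60%): $148,625 × 1.6 = $237,800.
Offense was committed for financial gain (+40%): $237,800 × 1.4 = $332,920.
Voluntary surrender to law enforcement (−15%): $332,920 × 0.85 = $282,982.
$282,982 is within the $550,000 maximum.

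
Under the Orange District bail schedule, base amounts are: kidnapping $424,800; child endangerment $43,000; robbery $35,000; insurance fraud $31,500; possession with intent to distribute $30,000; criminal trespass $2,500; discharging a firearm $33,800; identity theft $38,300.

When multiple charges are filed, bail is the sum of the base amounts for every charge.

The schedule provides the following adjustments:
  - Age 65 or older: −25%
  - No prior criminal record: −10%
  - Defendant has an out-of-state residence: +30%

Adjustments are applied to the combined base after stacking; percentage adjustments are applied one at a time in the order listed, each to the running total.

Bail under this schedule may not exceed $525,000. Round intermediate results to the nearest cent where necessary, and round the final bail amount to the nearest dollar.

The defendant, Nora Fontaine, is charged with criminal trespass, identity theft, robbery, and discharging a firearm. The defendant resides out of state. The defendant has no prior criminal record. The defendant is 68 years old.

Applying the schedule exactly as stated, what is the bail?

Base amounts from the schedule: criminal trespass $2,500; identity theft $38,300; robbery $35,000; discharging a firearm $33,800.
Stacking rule: sum of all bases. $2,500 + $38,300 + $35,000 + $33,800 = $109,600.
Age 65 or older (−25%): $109,600 × 0.75 = $82,200.
No prior criminal record (−10%): $82,200 × 0.9 = $73,980.
Defendant has an out-of-state residence (+30%): $73,980 × 1.3 = $96,174.
$96,174 is within the $525,000 maximum.

$96,174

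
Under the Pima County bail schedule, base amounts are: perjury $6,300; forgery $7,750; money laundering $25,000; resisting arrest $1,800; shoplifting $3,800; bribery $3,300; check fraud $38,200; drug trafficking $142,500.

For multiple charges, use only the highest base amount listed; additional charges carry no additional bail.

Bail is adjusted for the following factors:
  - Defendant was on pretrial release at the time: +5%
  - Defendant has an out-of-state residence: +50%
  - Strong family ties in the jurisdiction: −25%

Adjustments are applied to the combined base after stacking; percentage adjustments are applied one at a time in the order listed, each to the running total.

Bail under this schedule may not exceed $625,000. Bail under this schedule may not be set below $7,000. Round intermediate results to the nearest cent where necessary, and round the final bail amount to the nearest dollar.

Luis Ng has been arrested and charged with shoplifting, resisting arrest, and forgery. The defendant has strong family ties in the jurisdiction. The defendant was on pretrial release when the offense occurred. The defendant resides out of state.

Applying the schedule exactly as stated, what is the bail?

Base amounts from the schedule: shoplifting $3,800; resisting arrest $1,800; forgery $7,750.
Stacking rule: use the highest base only. Highest is forgery at $7,750. Combined base = $7,750.
Defendant was on pretrial release at the time (+5%): $7,750 × 1.05 = $8,137.50.
Defendant has an out-of-state residence (+50%): $8,137.50 × 1.5 = $12,206.25.
Strong family ties in the jurisdiction (−25%): $12,206.25 × 0.75 = $9,154.69.
$9,154.69 is within the $625,000 maximum.
$9,154.69 is at or above the $7,000 minimum.
Rounded to the nearest dollar: $9,155.

$9,155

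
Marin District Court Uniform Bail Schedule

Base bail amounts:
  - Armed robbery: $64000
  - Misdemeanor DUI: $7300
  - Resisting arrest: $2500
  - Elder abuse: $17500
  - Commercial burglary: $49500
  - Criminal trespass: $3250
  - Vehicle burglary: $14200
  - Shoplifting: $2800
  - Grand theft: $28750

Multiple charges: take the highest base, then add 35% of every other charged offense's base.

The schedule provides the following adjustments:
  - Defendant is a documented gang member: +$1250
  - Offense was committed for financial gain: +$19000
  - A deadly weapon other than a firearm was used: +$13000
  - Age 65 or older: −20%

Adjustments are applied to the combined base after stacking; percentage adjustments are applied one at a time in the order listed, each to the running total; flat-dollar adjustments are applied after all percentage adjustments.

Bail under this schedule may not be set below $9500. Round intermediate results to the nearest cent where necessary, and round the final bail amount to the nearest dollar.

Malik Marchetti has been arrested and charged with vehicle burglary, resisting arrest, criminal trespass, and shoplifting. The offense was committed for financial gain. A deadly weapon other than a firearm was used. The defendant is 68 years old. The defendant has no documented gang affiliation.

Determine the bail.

$45754

Base amounts from the schedule: vehicle burglary $14200; resisting arrest $2500; criminal trespass $3250; shoplifting $2800.
Stacking rule: highest base plus 35% of each additional charge. Highest is vehicle burglary at $14200. Additional: $2500 × 35% = $875; $3250 × 35% = $1137.50; $2800 × 35% = $980. Combined base = $14200 + $2992.50 = $17192.50.
Age 65 or older (−20%): $17192.50 × 0.8 = $13754.
Offense was committed for financial gain (+$19000 flat): $13754 + $19000 = $32754.
A deadly weapon other than a firearm was used (+$13000 flat): $32754 + $13000 = $45754.
$45754 is at or above the $9500 minimum.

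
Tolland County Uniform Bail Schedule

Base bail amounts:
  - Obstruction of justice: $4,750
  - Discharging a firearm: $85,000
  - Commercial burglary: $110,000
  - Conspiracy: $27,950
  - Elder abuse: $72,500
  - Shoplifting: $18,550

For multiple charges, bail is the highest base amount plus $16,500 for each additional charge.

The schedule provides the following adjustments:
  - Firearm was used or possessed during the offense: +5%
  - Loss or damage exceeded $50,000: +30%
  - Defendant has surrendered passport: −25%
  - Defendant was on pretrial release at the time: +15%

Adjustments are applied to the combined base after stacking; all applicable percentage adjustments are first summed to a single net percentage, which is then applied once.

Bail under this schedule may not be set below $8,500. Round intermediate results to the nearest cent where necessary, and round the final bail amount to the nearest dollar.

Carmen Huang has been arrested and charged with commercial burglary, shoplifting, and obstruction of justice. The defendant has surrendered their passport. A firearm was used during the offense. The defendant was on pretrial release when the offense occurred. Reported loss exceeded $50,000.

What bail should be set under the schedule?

Base amounts from the schedule: commercial burglary $110,000; shoplifting $18,550; obstruction of justice $4,750.
Stacking rule: highest base plus $16,500 per additional charge. Highest is commercial burglary at $110,000; 2 additional charges → +$33,000. Combined base = $143,000.
Net percentage adjustment: +5% +30% −25% +15% = +25%. $143,000 × 1.25 = $178,750.
$178,750 is at or above the $8,500 minimum.

$178,750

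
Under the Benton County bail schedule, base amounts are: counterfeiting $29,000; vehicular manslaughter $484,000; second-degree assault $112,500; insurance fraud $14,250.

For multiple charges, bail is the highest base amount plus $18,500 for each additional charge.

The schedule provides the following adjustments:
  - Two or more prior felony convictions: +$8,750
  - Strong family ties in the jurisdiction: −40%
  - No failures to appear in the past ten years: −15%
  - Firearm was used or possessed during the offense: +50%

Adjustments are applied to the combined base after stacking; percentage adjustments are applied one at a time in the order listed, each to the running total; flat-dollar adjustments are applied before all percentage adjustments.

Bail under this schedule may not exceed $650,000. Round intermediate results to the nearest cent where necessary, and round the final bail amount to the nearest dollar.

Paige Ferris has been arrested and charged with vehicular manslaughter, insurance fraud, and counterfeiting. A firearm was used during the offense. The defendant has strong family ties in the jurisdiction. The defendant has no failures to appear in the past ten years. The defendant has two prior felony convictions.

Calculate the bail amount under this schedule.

Base amounts from the schedule: vehicular manslaughter $484,000; insurance fraud $14,250; counterfeiting $29,000.
Stacking rule: highest base plus $18,500 per additional charge. Highest is vehicular manslaughter at $484,000; 2 additional charges → +$37,000. Combined base = $521,000.
Two or more prior felony convictions (+$8,750 flat): $521,000 + $8,750 = $529,750.
Strong family ties in the jurisdiction (−40%): $529,750 × 0.6 = $317,850.
No failures to appear in the past ten years (−15%): $317,850 × 0.85 = $270,172.50.
Firearm was used or possessed during the offense (+50%): $270,172.50 × 1.5 = $405,258.75.
$405,258.75 is within the $650,000 maximum.
Rounded to the nearest dollar: $405,259.

$405,259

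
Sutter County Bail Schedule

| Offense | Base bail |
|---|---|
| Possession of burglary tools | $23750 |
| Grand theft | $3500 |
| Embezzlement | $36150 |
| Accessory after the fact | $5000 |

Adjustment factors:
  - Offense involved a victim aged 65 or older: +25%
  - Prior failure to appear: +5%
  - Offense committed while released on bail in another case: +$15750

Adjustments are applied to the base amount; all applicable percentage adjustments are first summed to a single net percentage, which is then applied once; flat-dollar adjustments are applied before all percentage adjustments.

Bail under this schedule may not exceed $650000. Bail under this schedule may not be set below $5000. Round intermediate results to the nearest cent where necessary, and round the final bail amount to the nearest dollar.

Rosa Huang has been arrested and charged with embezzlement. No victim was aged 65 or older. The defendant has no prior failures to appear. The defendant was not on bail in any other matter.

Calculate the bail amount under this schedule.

$36150

Base amounts from the schedule: embezzlement $36150.
Single charge. Combined base = $36150.
No adjustment factors apply to this defendant.
$36150 is within the $650000 maximum.
$36150 is at or above the $5000 minimum.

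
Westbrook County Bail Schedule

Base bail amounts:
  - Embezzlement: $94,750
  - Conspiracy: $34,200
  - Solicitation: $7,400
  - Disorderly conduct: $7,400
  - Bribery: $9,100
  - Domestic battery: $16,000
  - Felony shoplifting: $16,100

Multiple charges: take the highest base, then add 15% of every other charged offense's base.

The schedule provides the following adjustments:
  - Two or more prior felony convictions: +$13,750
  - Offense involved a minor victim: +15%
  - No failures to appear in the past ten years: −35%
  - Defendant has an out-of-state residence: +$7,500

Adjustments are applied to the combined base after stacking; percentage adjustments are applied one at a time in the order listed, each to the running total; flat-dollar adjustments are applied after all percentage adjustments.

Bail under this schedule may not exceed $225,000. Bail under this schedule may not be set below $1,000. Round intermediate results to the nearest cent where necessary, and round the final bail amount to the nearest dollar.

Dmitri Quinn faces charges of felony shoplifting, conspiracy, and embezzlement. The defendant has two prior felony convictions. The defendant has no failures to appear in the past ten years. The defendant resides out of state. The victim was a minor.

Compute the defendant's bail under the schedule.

Base amounts from the schedule: felony shoplifting $16,100; conspiracy $34,200; embezzlement $94,750.
Stacking rule: highest base plus 15% of each additional charge. Highest is embezzlement at $94,750. Additional: $16,100 × 15% = $2,415; $34,200 × 15% = $5,130. Combined base = $94,750 + $7,545 = $102,295.
Offense involved a minor victim (+15%): $102,295 × 1.15 = $117,639.25.
No failures to appear in the past ten years (−35%): $117,639.25 × 0.65 = $76,465.51.
Two or more prior felony convictions (+$13,750 flat): $76,465.51 + $13,750 = $90,215.51.
Defendant has an out-of-state residence (+$7,500 flat): $90,215.51 + $7,500 = $97,715.51.
$97,715.51 is within the $225,000 maximum.
$97,715.51 is at or above the $1,000 minimum.
Rounded to the nearest dollar: $97,716.

$97,716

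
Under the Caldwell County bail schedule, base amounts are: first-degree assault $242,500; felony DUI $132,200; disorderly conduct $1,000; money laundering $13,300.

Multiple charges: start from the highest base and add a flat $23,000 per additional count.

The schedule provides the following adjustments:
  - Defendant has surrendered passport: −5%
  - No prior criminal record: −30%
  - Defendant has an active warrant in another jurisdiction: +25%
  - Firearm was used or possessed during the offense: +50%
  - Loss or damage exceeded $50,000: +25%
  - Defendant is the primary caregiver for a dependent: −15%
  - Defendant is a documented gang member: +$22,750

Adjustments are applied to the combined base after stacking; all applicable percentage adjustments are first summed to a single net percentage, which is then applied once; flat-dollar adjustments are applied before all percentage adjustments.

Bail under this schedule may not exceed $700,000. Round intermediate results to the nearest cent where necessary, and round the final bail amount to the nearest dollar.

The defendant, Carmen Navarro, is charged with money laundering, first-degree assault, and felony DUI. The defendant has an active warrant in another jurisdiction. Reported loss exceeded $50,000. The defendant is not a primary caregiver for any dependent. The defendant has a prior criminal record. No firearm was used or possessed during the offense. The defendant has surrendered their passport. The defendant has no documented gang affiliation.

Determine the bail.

Base amounts from the schedule: money laundering $13,300; first-degree assault $242,500; felony DUI $132,200.
Stacking rule: highest base plus $23,000 per additional charge. Highest is first-degree assault at $242,500; 2 additional charges → +$46,000. Combined base = $288,500.
Net percentage adjustment: −5% +25% +25% = +45%. $288,500 × 1.45 = $418,325.
$418,325 is within the $700,000 maximum.

$418,325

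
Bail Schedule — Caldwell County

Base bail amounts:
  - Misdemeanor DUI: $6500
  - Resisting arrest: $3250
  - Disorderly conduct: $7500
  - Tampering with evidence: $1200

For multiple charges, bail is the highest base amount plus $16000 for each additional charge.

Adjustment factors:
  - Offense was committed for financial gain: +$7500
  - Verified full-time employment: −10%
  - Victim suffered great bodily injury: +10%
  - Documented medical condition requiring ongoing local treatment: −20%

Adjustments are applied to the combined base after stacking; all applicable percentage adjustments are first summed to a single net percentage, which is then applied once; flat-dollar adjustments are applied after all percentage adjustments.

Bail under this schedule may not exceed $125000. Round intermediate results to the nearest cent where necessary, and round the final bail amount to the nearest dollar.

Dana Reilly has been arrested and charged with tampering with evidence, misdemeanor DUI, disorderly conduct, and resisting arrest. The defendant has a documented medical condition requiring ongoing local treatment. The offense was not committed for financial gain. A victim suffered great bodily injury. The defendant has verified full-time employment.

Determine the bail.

$44400

Base amounts from the schedule: tampering with evidence $1200; misdemeanor DUI $6500; disorderly conduct $7500; resisting arrest $3250.
Stacking rule: highest base plus $16000 per additional charge. Highest is disorderly conduct at $7500; 3 additional charges → +$48000. Combined base = $55500.
Net percentage adjustment: −10% +10% −20% = −20%. $55500 × 0.8 = $44400.
$44400 is within the $125000 maximum.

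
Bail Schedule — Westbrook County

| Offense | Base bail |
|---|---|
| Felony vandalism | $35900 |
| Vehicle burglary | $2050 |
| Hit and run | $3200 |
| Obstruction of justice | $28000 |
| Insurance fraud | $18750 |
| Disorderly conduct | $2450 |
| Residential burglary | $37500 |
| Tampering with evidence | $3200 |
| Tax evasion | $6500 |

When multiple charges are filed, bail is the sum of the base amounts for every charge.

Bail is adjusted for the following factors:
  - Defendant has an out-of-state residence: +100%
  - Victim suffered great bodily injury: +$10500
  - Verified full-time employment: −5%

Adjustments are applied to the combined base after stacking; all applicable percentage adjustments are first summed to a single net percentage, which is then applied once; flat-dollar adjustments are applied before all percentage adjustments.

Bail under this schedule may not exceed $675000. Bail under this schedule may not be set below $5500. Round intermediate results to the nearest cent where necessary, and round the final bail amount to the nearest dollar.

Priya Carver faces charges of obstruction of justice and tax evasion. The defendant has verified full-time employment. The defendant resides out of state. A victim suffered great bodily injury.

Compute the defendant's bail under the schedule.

$87750

Base amounts from the schedule: obstruction of justice $28000; tax evasion $6500.
Stacking rule: sum of all bases. $28000 + $6500 = $34500.
Victim suffered great bodily injury (+$10500 flat): $34500 + $10500 = $45000.
Net percentage adjustment: +100% −5% = +95%. $45000 × 1.95 = $87750.
$87750 is within the $675000 maximum.
$87750 is at or above the $5500 minimum.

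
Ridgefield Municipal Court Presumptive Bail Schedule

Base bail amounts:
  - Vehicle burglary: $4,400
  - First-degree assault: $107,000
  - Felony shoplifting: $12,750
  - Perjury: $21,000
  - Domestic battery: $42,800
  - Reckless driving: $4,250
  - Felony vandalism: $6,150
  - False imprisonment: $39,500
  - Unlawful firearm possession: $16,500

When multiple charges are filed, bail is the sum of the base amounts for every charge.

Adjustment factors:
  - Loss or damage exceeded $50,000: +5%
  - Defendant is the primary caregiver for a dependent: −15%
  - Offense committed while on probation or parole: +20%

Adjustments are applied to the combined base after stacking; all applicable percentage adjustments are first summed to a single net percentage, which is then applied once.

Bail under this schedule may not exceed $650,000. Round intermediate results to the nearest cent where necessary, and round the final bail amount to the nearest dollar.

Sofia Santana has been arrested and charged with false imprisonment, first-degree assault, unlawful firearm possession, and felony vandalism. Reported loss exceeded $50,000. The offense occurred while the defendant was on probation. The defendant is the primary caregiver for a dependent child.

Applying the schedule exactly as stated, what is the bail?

$186,065

Base amounts from the schedule: false imprisonment $39,500; first-degree assault $107,000; unlawful firearm possession $16,500; felony vandalism $6,150.
Stacking rule: sum of all bases. $39,500 + $107,000 + $16,500 + $6,150 = $169,150.
Net percentage adjustment: +5% −15% +20% = +10%. $169,150 × 1.1 = $186,065.
$186,065 is within the $650,000 maximum.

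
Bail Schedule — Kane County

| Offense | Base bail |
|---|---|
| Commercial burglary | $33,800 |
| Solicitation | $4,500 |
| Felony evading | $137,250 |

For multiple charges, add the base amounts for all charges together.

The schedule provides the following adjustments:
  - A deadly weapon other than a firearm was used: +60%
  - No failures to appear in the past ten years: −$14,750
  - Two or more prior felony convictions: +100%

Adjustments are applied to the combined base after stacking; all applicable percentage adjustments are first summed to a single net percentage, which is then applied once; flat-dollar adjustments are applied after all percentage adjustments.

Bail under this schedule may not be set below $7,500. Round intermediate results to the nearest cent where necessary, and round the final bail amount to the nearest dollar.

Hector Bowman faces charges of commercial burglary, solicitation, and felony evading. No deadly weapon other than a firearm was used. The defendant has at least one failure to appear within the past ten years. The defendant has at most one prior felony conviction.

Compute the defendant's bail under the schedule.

Base amounts from the schedule: commercial burglary $33,800; solicitation $4,500; felony evading $137,250.
Stacking rule: sum of all bases. $33,800 + $4,500 + $137,250 = $175,550.
No adjustment factors apply to this defendant.
$175,550 is at or above the $7,500 minimum.

$175,550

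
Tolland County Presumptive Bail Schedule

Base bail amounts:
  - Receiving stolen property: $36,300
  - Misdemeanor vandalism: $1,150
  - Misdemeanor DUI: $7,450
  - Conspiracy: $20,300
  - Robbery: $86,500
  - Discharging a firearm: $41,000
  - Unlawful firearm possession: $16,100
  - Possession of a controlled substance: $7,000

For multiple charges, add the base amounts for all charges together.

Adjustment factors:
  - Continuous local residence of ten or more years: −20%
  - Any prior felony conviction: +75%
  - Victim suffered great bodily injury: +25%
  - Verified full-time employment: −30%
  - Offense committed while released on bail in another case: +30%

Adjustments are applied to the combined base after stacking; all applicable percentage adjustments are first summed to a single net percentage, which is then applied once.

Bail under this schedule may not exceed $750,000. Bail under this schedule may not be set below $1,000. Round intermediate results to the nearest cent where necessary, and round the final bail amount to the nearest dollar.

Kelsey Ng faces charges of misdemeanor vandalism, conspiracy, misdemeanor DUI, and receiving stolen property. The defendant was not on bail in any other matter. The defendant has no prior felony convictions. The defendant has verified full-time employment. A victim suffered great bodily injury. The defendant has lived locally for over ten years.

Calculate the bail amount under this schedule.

Base amounts from the schedule: misdemeanor vandalism $1,150; conspiracy $20,300; misdemeanor DUI $7,450; receiving stolen property $36,300.
Stacking rule: sum of all bases. $1,150 + $20,300 + $7,450 + $36,300 = $65,200.
Net percentage adjustment: −20% +25% −30% = −25%. $65,200 × 0.75 = $48,900.
$48,900 is within the $750,000 maximum.
$48,900 is at or above the $1,000 minimum.

$48,900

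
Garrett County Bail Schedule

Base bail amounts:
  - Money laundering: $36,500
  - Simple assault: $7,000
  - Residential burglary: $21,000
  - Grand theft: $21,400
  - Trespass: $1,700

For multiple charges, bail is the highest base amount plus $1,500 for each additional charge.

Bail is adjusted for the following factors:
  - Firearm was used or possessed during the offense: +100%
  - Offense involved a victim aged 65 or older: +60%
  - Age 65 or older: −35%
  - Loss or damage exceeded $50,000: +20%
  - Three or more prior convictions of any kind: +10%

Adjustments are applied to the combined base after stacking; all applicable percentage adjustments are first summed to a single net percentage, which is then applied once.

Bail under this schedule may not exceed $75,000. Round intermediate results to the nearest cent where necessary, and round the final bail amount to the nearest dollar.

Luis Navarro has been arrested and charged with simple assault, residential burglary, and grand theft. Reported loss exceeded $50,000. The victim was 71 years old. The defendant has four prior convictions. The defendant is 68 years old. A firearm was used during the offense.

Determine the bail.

$62,220

Base amounts from the schedule: simple assault $7,000; residential burglary $21,000; grand theft $21,400.
Stacking rule: highest base plus $1,500 per additional charge. Highest is grand theft at $21,400; 2 additional charges → +$3,000. Combined base = $24,400.
Net percentage adjustment: +100% +60% −35% +20% +10% = +155%. $24,400 × 2.55 = $62,220.
$62,220 is within the $75,000 maximum.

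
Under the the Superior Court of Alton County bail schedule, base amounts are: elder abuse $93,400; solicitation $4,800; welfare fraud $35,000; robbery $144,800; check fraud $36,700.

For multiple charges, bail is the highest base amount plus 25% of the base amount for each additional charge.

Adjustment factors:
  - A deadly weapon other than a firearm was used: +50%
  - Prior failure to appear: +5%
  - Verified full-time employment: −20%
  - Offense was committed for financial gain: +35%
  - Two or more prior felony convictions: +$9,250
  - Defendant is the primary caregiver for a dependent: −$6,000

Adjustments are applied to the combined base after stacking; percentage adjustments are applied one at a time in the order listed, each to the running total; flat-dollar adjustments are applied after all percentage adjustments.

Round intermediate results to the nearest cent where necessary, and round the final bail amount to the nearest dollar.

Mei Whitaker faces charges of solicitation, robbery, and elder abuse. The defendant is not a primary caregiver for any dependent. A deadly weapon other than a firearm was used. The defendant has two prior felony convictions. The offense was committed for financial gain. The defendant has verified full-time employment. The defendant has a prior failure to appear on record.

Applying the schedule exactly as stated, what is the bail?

$297,314

Base amounts from the schedule: solicitation $4,800; robbery $144,800; elder abuse $93,400.
Stacking rule: highest base plus 25% of each additional charge. Highest is robbery at $144,800. Additional: $4,800 × 25% = $1,200; $93,400 × 25% = $23,350. Combined base = $144,800 + $24,550 = $169,350.
A deadly weapon other than a firearm was used (+50%): $169,350 × 1.5 = $254,025.
Prior failure to appear (+5%): $254,025 × 1.05 = $266,726.25.
Verified full-time employment (−20%): $266,726.25 × 0.8 = $213,381.
Offense was committed for financial gain (+35%): $213,381 × 1.35 = $288,064.35.
Two or more prior felony convictions (+$9,250 flat): $288,064.35 + $9,250 = $297,314.35.
Rounded to the nearest dollar: $297,314.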